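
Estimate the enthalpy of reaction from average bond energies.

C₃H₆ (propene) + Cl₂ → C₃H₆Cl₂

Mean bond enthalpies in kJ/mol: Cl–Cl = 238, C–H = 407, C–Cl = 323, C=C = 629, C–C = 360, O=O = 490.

Bonds broken (reactants):
  C–C: 1 × 360 = 360
  C–H: 6 × 407 = 2442
  C=C: 1 × 629 = 629
  Cl–Cl: 1 × 238 = 238
  Σ(broken) = 3669 kJ
Bonds formed (products):
  C–C: 2 × 360 = 720
  C–Cl: 2 × 323 = 646
  C–H: 6 × 407 = 2442
  Σ(formed) = 3808 kJ
ΔH = Σ(broken) − Σ(formed) = 3669 − 3808 = −139 kJ

ΔH ≈ −139 kJ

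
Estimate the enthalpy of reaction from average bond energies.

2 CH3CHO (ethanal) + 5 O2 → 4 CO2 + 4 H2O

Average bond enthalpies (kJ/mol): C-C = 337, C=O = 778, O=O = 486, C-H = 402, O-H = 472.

ΔH ≈ −2124 kJ

Bonds broken (reactants):
  C-C: 2 × 337 = 674
  C-H: 8 × 402 = 3216
  C=O: 2 × 778 = 1556
  O=O: 5 × 486 = 2430
  Σ(broken) = 7876 kJ
Bonds formed (products):
  C=O: 8 × 778 = 6224
  O-H: 8 × 472 = 3776
  Σ(formed) = 10000 kJ
ΔH = Σ(broken) − Σ(formed) = 7876 − 10000 = −2124 kJ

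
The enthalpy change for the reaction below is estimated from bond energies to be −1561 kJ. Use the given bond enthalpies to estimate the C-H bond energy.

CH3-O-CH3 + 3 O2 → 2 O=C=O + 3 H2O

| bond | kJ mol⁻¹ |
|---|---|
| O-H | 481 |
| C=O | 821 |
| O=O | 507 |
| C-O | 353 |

Let D be the C-H bond energy.
Σ(broken) = 6×D + 2×353 + 3×507 = 2227 + 6D
Σ(formed) = 4×821 + 6×481 = 6170
ΔH = Σ(broken) − Σ(formed) = (2227 + 6D) − (6170) = −3943 + 6D
Setting this equal to −1561 kJ gives 6D = 2382, so D = 397 kJ/mol.

D(C-H) ≈ 397 kJ/mol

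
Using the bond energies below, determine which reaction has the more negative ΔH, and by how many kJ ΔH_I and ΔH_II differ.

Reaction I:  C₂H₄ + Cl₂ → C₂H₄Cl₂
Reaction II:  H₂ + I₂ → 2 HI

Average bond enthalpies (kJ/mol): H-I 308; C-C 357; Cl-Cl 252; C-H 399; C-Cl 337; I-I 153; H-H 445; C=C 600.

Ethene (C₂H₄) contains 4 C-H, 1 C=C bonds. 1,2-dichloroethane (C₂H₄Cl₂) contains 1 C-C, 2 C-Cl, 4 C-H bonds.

Reaction I, by 161 kJ

Reaction I:
  Bonds broken (reactants):
    C-H: 4 × 399 = 1596
    C=C: 1 × 600 = 600
    Cl-Cl: 1 × 252 = 252
    Σ(broken) = 2448 kJ
  Bonds formed (products):
    C-C: 1 × 357 = 357
    C-Cl: 2 × 337 = 674
    C-H: 4 × 399 = 1596
    Σ(formed) = 2627 kJ
  ΔH_I = 2448 − 2627 = −179 kJ
Reaction II:
  Bonds broken (reactants):
    H-H: 1 × 445 = 445
    I-I: 1 × 153 = 153
    Σ(broken) = 598 kJ
  Bonds formed (products):
    H-I: 2 × 308 = 616
    Σ(formed) = 616 kJ
  ΔH_II = 598 − 616 = −18 kJ
ΔH_I − ΔH_II = −161 kJ, so reaction I has the more negative ΔH; |ΔH_I − ΔH_II| = 161 kJ.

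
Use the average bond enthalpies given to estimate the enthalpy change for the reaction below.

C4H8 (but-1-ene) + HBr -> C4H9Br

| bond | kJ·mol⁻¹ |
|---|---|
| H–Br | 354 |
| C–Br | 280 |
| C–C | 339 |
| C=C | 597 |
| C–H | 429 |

Bonds broken (reactants):
  C–C: 2 × 339 = 678
  C–H: 8 × 429 = 3432
  C=C: 1 × 597 = 597
  H–Br: 1 × 354 = 354
  Σ(broken) = 5061 kJ
Bonds formed (products):
  C–Br: 1 × 280 = 280
  C–C: 3 × 339 = 1017
  C–H: 9 × 429 = 3861
  Σ(formed) = 5158 kJ
ΔH = Σ(broken) − Σ(formed) = 5061 − 5158 = −97 kJ

ΔH ≈ −97 kJ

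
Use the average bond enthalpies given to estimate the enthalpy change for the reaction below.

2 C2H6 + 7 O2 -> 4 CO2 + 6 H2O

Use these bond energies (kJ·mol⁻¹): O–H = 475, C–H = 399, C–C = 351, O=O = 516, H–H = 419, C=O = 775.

Bonds broken (reactants):
  C–C: 2 × 351 = 702
  C–H: 12 × 399 = 4788
  O=O: 7 × 516 = 3612
  Σ(broken) = 9102 kJ
Bonds formed (products):
  C=O: 8 × 775 = 6200
  O–H: 12 × 475 = 5700
  Σ(formed) = 11900 kJ
ΔH = Σ(broken) − Σ(formed) = 9102 − 11900 = −2798 kJ

ΔH ≈ −2798 kJ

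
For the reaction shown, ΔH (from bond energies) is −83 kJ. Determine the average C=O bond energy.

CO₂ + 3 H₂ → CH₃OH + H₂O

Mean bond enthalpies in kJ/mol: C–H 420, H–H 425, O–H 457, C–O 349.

D(C=O) ≈ 811 kJ/mol

Let D be the C=O bond energy.
Σ(broken) = 2×D + 3×425 = 1275 + 2D
Σ(formed) = 3×420 + 1×349 + 3×457 = 2980
ΔH = Σ(broken) − Σ(formed) = (1275 + 2D) − (2980) = −1705 + 2D
Setting this equal to −83 kJ gives 2D = 1622, so D = 811 kJ/mol.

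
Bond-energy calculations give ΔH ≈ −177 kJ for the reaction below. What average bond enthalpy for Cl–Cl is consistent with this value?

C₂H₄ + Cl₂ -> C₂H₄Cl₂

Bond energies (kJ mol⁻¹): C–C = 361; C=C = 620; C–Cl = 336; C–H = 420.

D(Cl–Cl) ≈ 236 kJ/mol

Let D be the Cl–Cl bond energy.
Σ(broken) = 4×420 + 1×620 + 1×D = 2300 + D
Σ(formed) = 1×361 + 2×336 + 4×420 = 2713
ΔH = Σ(broken) − Σ(formed) = (2300 + D) − (2713) = −413 + D
Setting this equal to −177 kJ gives D = 236 kJ/mol.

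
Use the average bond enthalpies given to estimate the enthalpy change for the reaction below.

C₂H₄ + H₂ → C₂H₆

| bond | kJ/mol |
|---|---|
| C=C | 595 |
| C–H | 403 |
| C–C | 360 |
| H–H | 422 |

ΔH ≈ −149 kJ

Bonds broken (reactants):
  C–H: 4 × 403 = 1612
  C=C: 1 × 595 = 595
  H–H: 1 × 422 = 422
  Σ(broken) = 2629 kJ
Bonds formed (products):
  C–C: 1 × 360 = 360
  C–H: 6 × 403 = 2418
  Σ(formed) = 2778 kJ
ΔH = Σ(broken) − Σ(formed) = 2629 − 2778 = −149 kJ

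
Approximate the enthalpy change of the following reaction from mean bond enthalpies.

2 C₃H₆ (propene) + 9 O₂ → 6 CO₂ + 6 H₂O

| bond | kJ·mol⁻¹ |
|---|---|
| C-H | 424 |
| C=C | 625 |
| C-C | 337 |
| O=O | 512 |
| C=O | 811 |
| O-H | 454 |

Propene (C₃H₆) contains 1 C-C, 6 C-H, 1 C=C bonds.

ΔH ≈ −3560 kJ

Bonds broken (reactants):
  C-C: 2 × 337 = 674
  C-H: 12 × 424 = 5088
  C=C: 2 × 625 = 1250
  O=O: 9 × 512 = 4608
  Σ(broken) = 11620 kJ
Bonds formed (products):
  C=O: 12 × 811 = 9732
  O-H: 12 × 454 = 5448
  Σ(formed) = 15180 kJ
ΔH = Σ(broken) − Σ(formed) = 11620 − 15180 = −3560 kJ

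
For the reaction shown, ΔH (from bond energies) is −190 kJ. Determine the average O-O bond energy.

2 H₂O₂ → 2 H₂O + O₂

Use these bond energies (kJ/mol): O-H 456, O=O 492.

Let D be the O-O bond energy.
Σ(broken) = 4×456 + 2×D = 1824 + 2D
Σ(formed) = 4×456 + 1×492 = 2316
ΔH = Σ(broken) − Σ(formed) = (1824 + 2D) − (2316) = −492 + 2D
Setting this equal to −190 kJ gives 2D = 302, so D = 151 kJ/mol.

D(O-O) ≈ 151 kJ/mol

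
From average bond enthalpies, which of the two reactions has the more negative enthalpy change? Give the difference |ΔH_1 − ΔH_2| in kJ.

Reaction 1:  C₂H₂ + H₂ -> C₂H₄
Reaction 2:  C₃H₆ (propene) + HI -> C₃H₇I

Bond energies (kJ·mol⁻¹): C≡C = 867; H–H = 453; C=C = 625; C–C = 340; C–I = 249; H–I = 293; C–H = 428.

Reaction 1, by 62 kJ

Reaction 1:
  Bonds broken (reactants):
    C≡C: 1 × 867 = 867
    C–H: 2 × 428 = 856
    H–H: 1 × 453 = 453
    Σ(broken) = 2176 kJ
  Bonds formed (products):
    C–H: 4 × 428 = 1712
    C=C: 1 × 625 = 625
    Σ(formed) = 2337 kJ
  ΔH_1 = 2176 − 2337 = −161 kJ
Reaction 2:
  Bonds broken (reactants):
    C–C: 1 × 340 = 340
    C–H: 6 × 428 = 2568
    C=C: 1 × 625 = 625
    H–I: 1 × 293 = 293
    Σ(broken) = 3826 kJ
  Bonds formed (products):
    C–C: 2 × 340 = 680
    C–H: 7 × 428 = 2996
    C–I: 1 × 249 = 249
    Σ(formed) = 3925 kJ
  ΔH_2 = 3826 − 3925 = −99 kJ
ΔH_1 − ΔH_2 = −62 kJ, so reaction 1 has the more negative ΔH; |ΔH_1 − ΔH_2| = 62 kJ.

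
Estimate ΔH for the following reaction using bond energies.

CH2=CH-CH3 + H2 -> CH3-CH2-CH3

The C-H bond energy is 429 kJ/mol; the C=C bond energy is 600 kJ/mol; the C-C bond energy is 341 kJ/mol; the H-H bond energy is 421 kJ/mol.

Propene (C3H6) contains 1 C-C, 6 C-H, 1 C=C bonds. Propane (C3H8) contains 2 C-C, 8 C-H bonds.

ΔH ≈ −178 kJ

Bonds broken (reactants):
  C-C: 1 × 341 = 341
  C-H: 6 × 429 = 2574
  C=C: 1 × 600 = 600
  H-H: 1 × 421 = 421
  Σ(broken) = 3936 kJ
Bonds formed (products):
  C-C: 2 × 341 = 682
  C-H: 8 × 429 = 3432
  Σ(formed) = 4114 kJ
ΔH = Σ(broken) − Σ(formed) = 3936 − 4114 = −178 kJ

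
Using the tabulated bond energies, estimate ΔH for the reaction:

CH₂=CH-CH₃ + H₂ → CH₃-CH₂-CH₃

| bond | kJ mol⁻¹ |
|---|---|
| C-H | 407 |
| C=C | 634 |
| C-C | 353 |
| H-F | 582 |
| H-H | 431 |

Bonds broken (reactants):
  C-C: 1 × 353 = 353
  C-H: 6 × 407 = 2442
  C=C: 1 × 634 = 634
  H-H: 1 × 431 = 431
  Σ(broken) = 3860 kJ
Bonds formed (products):
  C-C: 2 × 353 = 706
  C-H: 8 × 407 = 3256
  Σ(formed) = 3962 kJ
ΔH = Σ(broken) − Σ(formed) = 3860 − 3962 = −102 kJ

ΔH ≈ −102 kJ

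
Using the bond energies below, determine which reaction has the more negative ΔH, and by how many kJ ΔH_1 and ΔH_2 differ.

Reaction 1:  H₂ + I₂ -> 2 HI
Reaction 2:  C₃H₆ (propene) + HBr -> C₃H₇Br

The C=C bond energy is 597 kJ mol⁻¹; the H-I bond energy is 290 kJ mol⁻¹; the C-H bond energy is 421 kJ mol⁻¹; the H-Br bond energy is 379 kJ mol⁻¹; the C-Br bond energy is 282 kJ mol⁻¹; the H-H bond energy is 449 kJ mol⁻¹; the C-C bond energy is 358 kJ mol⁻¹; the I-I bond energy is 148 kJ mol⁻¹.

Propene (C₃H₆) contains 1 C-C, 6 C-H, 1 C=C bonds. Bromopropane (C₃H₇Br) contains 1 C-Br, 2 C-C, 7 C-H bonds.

Reaction 2, by 102 kJ

Reaction 1:
  Bonds broken (reactants):
    H-H: 1 × 449 = 449
    I-I: 1 × 148 = 148
    Σ(broken) = 597 kJ
  Bonds formed (products):
    H-I: 2 × 290 = 580
    Σ(formed) = 580 kJ
  ΔH_1 = 597 − 580 = +17 kJ
Reaction 2:
  Bonds broken (reactants):
    C-C: 1 × 358 = 358
    C-H: 6 × 421 = 2526
    C=C: 1 × 597 = 597
    H-Br: 1 × 379 = 379
    Σ(broken) = 3860 kJ
  Bonds formed (products):
    C-Br: 1 × 282 = 282
    C-C: 2 × 358 = 716
    C-H: 7 × 421 = 2947
    Σ(formed) = 3945 kJ
  ΔH_2 = 3860 − 3945 = −85 kJ
ΔH_1 − ΔH_2 = +102 kJ, so reaction 2 has the more negative ΔH; |ΔH_1 − ΔH_2| = 102 kJ.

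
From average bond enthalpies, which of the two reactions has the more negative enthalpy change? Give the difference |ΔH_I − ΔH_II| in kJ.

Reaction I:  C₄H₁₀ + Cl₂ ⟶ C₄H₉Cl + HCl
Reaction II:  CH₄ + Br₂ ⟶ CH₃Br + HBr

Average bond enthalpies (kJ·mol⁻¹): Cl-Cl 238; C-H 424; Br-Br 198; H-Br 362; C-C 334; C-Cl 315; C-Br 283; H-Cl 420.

Reaction I, by 50 kJ

Reaction I:
  Bonds broken (reactants):
    C-C: 3 × 334 = 1002
    C-H: 10 × 424 = 4240
    Cl-Cl: 1 × 238 = 238
    Σ(broken) = 5480 kJ
  Bonds formed (products):
    C-C: 3 × 334 = 1002
    C-Cl: 1 × 315 = 315
    C-H: 9 × 424 = 3816
    H-Cl: 1 × 420 = 420
    Σ(formed) = 5553 kJ
  ΔH_I = 5480 − 5553 = −73 kJ
Reaction II:
  Bonds broken (reactants):
    Br-Br: 1 × 198 = 198
    C-H: 4 × 424 = 1696
    Σ(broken) = 1894 kJ
  Bonds formed (products):
    C-Br: 1 × 283 = 283
    C-H: 3 × 424 = 1272
    H-Br: 1 × 362 = 362
    Σ(formed) = 1917 kJ
  ΔH_II = 1894 − 1917 = −23 kJ
ΔH_I − ΔH_II = −50 kJ, so reaction I has the more negative ΔH; |ΔH_I − ΔH_II| = 50 kJ.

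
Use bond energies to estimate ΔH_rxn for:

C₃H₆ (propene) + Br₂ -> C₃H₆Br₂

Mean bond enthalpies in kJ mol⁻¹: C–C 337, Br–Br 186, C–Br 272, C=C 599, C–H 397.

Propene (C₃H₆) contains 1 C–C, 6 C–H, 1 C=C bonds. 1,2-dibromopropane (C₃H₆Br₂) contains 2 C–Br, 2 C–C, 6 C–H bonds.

Bonds broken (reactants):
  Br–Br: 1 × 186 = 186
  C–C: 1 × 337 = 337
  C–H: 6 × 397 = 2382
  C=C: 1 × 599 = 599
  Σ(broken) = 3504 kJ
Bonds formed (products):
  C–Br: 2 × 272 = 544
  C–C: 2 × 337 = 674
  C–H: 6 × 397 = 2382
  Σ(formed) = 3600 kJ
ΔH = Σ(broken) − Σ(formed) = 3504 − 3600 = −96 kJ

ΔH ≈ −96 kJ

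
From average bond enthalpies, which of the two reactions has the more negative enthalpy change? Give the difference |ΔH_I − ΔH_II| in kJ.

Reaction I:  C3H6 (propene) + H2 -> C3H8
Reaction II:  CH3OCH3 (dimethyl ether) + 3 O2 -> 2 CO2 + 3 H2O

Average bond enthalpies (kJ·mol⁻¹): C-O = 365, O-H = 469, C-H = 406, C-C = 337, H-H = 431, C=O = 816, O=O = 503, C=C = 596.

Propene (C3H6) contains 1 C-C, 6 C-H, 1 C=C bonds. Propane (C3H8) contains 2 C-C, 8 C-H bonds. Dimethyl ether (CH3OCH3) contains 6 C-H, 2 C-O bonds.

Reaction I:
  Bonds broken (reactants):
    C-C: 1 × 337 = 337
    C-H: 6 × 406 = 2436
    C=C: 1 × 596 = 596
    H-H: 1 × 431 = 431
    Σ(broken) = 3800 kJ
  Bonds formed (products):
    C-C: 2 × 337 = 674
    C-H: 8 × 406 = 3248
    Σ(formed) = 3922 kJ
  ΔH_I = 3800 − 3922 = −122 kJ
Reaction II:
  Bonds broken (reactants):
    C-H: 6 × 406 = 2436
    C-O: 2 × 365 = 730
    O=O: 3 × 503 = 1509
    Σ(broken) = 4675 kJ
  Bonds formed (products):
    C=O: 4 × 816 = 3264
    O-H: 6 × 469 = 2814
    Σ(formed) = 6078 kJ
  ΔH_II = 4675 − 6078 = −1403 kJ
ΔH_I − ΔH_II = +1281 kJ, so reaction II has the more negative ΔH; |ΔH_I − ΔH_II| = 1281 kJ.

Reaction II, by 1281 kJ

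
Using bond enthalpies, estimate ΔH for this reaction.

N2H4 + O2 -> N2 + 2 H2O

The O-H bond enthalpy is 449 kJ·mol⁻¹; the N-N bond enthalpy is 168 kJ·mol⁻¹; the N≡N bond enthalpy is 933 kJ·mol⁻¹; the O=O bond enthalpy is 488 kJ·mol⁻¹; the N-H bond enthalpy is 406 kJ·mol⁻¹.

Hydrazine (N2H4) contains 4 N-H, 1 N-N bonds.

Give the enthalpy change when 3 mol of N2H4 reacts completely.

ΔH = −1347 kJ

Bonds broken (reactants):
  N-H: 4 × 406 = 1624
  N-N: 1 × 168 = 168
  O=O: 1 × 488 = 488
  Σ(broken) = 2280 kJ
Bonds formed (products):
  N≡N: 1 × 933 = 933
  O-H: 4 × 449 = 1796
  Σ(formed) = 2729 kJ
ΔH = Σ(broken) − Σ(formed) = 2280 − 2729 = −449 kJ
For 3× the reaction as written: 3 × (−449) = −1347 kJ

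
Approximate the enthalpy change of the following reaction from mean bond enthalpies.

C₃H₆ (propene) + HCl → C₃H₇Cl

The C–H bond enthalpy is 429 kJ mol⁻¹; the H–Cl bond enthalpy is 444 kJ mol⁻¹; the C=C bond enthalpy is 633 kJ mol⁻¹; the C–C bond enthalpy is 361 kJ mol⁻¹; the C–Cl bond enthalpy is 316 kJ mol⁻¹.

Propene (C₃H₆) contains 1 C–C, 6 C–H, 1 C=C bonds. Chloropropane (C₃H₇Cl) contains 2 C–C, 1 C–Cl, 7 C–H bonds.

Bonds broken (reactants):
  C–C: 1 × 361 = 361
  C–H: 6 × 429 = 2574
  C=C: 1 × 633 = 633
  H–Cl: 1 × 444 = 444
  Σ(broken) = 4012 kJ
Bonds formed (products):
  C–C: 2 × 361 = 722
  C–Cl: 1 × 316 = 316
  C–H: 7 × 429 = 3003
  Σ(formed) = 4041 kJ
ΔH = Σ(broken) − Σ(formed) = 4012 − 4041 = −29 kJ

ΔH ≈ −29 kJ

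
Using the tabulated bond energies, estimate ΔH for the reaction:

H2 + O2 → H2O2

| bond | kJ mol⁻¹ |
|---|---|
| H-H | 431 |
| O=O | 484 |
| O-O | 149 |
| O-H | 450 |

ΔH ≈ −134 kJ

Bonds broken (reactants):
  H-H: 1 × 431 = 431
  O=O: 1 × 484 = 484
  Σ(broken) = 915 kJ
Bonds formed (products):
  O-H: 2 × 450 = 900
  O-O: 1 × 149 = 149
  Σ(formed) = 1049 kJ
ΔH = Σ(broken) − Σ(formed) = 915 − 1049 = −134 kJ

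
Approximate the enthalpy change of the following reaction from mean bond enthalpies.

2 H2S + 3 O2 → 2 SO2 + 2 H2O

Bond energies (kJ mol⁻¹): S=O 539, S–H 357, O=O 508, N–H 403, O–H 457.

ΔH ≈ −1032 kJ

Bonds broken (reactants):
  O=O: 3 × 508 = 1524
  S–H: 4 × 357 = 1428
  Σ(broken) = 2952 kJ
Bonds formed (products):
  O–H: 4 × 457 = 1828
  S=O: 4 × 539 = 2156
  Σ(formed) = 3984 kJ
ΔH = Σ(broken) − Σ(formed) = 2952 − 3984 = −1032 kJ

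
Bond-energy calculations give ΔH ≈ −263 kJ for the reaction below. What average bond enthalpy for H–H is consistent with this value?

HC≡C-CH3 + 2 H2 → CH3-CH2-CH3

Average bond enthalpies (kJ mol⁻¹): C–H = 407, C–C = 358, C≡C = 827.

Let D be the H–H bond energy.
Σ(broken) = 1×827 + 1×358 + 4×407 + 2×D = 2813 + 2D
Σ(formed) = 2×358 + 8×407 = 3972
ΔH = Σ(broken) − Σ(formed) = (2813 + 2D) − (3972) = −1159 + 2D
Setting this equal to −263 kJ gives 2D = 896, so D = 448 kJ/mol.

D(H–H) ≈ 448 kJ/mol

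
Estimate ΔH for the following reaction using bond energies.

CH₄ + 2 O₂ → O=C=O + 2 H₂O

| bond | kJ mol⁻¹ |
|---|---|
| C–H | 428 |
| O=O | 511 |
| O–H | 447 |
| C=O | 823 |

ΔH ≈ −700 kJ

Bonds broken (reactants):
  C–H: 4 × 428 = 1712
  O=O: 2 × 511 = 1022
  Σ(broken) = 2734 kJ
Bonds formed (products):
  C=O: 2 × 823 = 1646
  O–H: 4 × 447 = 1788
  Σ(formed) = 3434 kJ
ΔH = Σ(broken) − Σ(formed) = 2734 − 3434 = −700 kJ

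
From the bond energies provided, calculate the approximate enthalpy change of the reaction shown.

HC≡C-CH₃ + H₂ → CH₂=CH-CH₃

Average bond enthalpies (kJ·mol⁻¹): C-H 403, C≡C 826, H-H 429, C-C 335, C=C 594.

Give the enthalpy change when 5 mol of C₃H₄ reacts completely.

Bonds broken (reactants):
  C≡C: 1 × 826 = 826
  C-C: 1 × 335 = 335
  C-H: 4 × 403 = 1612
  H-H: 1 × 429 = 429
  Σ(broken) = 3202 kJ
Bonds formed (products):
  C-C: 1 × 335 = 335
  C-H: 6 × 403 = 2418
  C=C: 1 × 594 = 594
  Σ(formed) = 3347 kJ
ΔH = Σ(broken) − Σ(formed) = 3202 − 3347 = −145 kJ
For 5× the reaction as written: 5 × (−145) = −725 kJ

ΔH = −725 kJ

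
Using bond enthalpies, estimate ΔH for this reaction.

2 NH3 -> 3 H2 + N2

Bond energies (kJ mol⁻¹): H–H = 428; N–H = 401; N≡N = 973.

ΔH ≈ +149 kJ

Bonds broken (reactants):
  N–H: 6 × 401 = 2406
  Σ(broken) = 2406 kJ
Bonds formed (products):
  H–H: 3 × 428 = 1284
  N≡N: 1 × 973 = 973
  Σ(formed) = 2257 kJ
ΔH = Σ(broken) − Σ(formed) = 2406 − 2257 = +149 kJ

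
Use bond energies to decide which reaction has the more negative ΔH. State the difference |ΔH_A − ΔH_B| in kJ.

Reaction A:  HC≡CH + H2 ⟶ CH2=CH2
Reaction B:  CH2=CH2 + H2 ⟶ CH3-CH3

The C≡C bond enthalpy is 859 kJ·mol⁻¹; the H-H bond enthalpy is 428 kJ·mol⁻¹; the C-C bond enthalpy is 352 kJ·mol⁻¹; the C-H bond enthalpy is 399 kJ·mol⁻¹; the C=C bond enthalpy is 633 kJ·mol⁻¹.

Reaction A, by 55 kJ

Reaction A:
  Bonds broken (reactants):
    C≡C: 1 × 859 = 859
    C-H: 2 × 399 = 798
    H-H: 1 × 428 = 428
    Σ(broken) = 2085 kJ
  Bonds formed (products):
    C-H: 4 × 399 = 1596
    C=C: 1 × 633 = 633
    Σ(formed) = 2229 kJ
  ΔH_A = 2085 − 2229 = −144 kJ
Reaction B:
  Bonds broken (reactants):
    C-H: 4 × 399 = 1596
    C=C: 1 × 633 = 633
    H-H: 1 × 428 = 428
    Σ(broken) = 2657 kJ
  Bonds formed (products):
    C-C: 1 × 352 = 352
    C-H: 6 × 399 = 2394
    Σ(formed) = 2746 kJ
  ΔH_B = 2657 − 2746 = −89 kJ
ΔH_A − ΔH_B = −55 kJ, so reaction A has the more negative ΔH; |ΔH_A − ΔH_B| = 55 kJ.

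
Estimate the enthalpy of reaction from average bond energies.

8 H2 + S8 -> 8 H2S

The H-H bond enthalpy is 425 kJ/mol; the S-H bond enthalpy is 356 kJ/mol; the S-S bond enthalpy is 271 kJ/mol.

ΔH ≈ −128 kJ

Bonds broken (reactants):
  H-H: 8 × 425 = 3400
  S-S: 8 × 271 = 2168
  Σ(broken) = 5568 kJ
Bonds formed (products):
  S-H: 16 × 356 = 5696
  Σ(formed) = 5696 kJ
ΔH = Σ(broken) − Σ(formed) = 5568 − 5696 = −128 kJ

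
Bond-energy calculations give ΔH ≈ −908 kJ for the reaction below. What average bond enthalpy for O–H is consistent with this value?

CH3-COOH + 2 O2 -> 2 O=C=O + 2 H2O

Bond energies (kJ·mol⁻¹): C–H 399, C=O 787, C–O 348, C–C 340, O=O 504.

D(O–H) ≈ 480 kJ/mol

Let D be the O–H bond energy.
Σ(broken) = 1×340 + 3×399 + 1×348 + 1×787 + 1×D + 2×504 = 3680 + D
Σ(formed) = 4×787 + 4×D = 3148 + 4D
ΔH = Σ(broken) − Σ(formed) = (3680 + D) − (3148 + 4D) = +532 − 3D
Setting this equal to −908 kJ gives 3D = 1440, so D = 480 kJ/mol.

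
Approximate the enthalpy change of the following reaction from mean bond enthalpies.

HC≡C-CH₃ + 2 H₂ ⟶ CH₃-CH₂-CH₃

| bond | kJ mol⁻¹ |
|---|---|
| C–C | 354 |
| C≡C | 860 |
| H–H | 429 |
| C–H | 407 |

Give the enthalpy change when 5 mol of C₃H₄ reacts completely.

Bonds broken (reactants):
  C≡C: 1 × 860 = 860
  C–C: 1 × 354 = 354
  C–H: 4 × 407 = 1628
  H–H: 2 × 429 = 858
  Σ(broken) = 3700 kJ
Bonds formed (products):
  C–C: 2 × 354 = 708
  C–H: 8 × 407 = 3256
  Σ(formed) = 3964 kJ
ΔH = Σ(broken) − Σ(formed) = 3700 − 3964 = −264 kJ
For 5× the reaction as written: 5 × (−264) = −1320 kJ

ΔH = −1320 kJ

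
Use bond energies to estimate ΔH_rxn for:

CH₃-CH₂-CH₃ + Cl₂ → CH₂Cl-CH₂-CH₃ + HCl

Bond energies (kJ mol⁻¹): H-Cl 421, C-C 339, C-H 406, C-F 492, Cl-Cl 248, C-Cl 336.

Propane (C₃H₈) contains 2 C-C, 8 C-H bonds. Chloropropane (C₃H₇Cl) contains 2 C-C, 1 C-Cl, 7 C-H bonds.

ΔH ≈ −103 kJ

Bonds broken (reactants):
  C-C: 2 × 339 = 678
  C-H: 8 × 406 = 3248
  Cl-Cl: 1 × 248 = 248
  Σ(broken) = 4174 kJ
Bonds formed (products):
  C-C: 2 × 339 = 678
  C-Cl: 1 × 336 = 336
  C-H: 7 × 406 = 2842
  H-Cl: 1 × 421 = 421
  Σ(formed) = 4277 kJ
ΔH = Σ(broken) − Σ(formed) = 4174 − 4277 = −103 kJ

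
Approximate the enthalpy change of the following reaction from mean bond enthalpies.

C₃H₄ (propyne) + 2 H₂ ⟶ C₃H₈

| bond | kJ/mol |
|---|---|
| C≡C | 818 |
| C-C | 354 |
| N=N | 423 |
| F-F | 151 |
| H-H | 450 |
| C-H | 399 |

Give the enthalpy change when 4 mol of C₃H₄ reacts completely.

ΔH = −928 kJ

Bonds broken (reactants):
  C≡C: 1 × 818 = 818
  C-C: 1 × 354 = 354
  C-H: 4 × 399 = 1596
  H-H: 2 × 450 = 900
  Σ(broken) = 3668 kJ
Bonds formed (products):
  C-C: 2 × 354 = 708
  C-H: 8 × 399 = 3192
  Σ(formed) = 3900 kJ
ΔH = Σ(broken) − Σ(formed) = 3668 − 3900 = −232 kJ
For 4× the reaction as written: 4 × (−232) = −928 kJ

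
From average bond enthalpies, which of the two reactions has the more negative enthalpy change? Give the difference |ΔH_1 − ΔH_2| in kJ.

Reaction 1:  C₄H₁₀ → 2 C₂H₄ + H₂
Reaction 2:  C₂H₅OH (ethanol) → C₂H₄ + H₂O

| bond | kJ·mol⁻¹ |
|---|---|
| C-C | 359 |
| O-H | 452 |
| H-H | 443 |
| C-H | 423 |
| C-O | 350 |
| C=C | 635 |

Reaction 1:
  Bonds broken (reactants):
    C-C: 3 × 359 = 1077
    C-H: 10 × 423 = 4230
    Σ(broken) = 5307 kJ
  Bonds formed (products):
    C-H: 8 × 423 = 3384
    C=C: 2 × 635 = 1270
    H-H: 1 × 443 = 443
    Σ(formed) = 5097 kJ
  ΔH_1 = 5307 − 5097 = +210 kJ
Reaction 2:
  Bonds broken (reactants):
    C-C: 1 × 359 = 359
    C-H: 5 × 423 = 2115
    C-O: 1 × 350 = 350
    O-H: 1 × 452 = 452
    Σ(broken) = 3276 kJ
  Bonds formed (products):
    C-H: 4 × 423 = 1692
    C=C: 1 × 635 = 635
    O-H: 2 × 452 = 904
    Σ(formed) = 3231 kJ
  ΔH_2 = 3276 − 3231 = +45 kJ
ΔH_1 − ΔH_2 = +165 kJ, so reaction 2 has the more negative ΔH; |ΔH_1 − ΔH_2| = 165 kJ.

Reaction 2, by 165 kJ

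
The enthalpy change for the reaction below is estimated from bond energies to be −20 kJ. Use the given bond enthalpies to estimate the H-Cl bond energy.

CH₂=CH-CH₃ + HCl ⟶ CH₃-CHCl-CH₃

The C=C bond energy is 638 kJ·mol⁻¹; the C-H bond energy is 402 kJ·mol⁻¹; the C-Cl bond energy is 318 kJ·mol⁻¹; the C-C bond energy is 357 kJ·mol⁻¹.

D(H-Cl) ≈ 419 kJ/mol

Let D be the H-Cl bond energy.
Σ(broken) = 1×357 + 6×402 + 1×638 + 1×D = 3407 + D
Σ(formed) = 2×357 + 1×318 + 7×402 = 3846
ΔH = Σ(broken) − Σ(formed) = (3407 + D) − (3846) = −439 + D
Setting this equal to −20 kJ gives D = 419 kJ/mol.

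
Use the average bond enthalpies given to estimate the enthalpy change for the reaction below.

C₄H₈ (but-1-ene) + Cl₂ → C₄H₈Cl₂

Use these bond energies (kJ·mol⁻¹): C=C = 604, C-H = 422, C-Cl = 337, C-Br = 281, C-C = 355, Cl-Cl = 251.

ΔH ≈ −174 kJ

Bonds broken (reactants):
  C-C: 2 × 355 = 710
  C-H: 8 × 422 = 3376
  C=C: 1 × 604 = 604
  Cl-Cl: 1 × 251 = 251
  Σ(broken) = 4941 kJ
Bonds formed (products):
  C-C: 3 × 355 = 1065
  C-Cl: 2 × 337 = 674
  C-H: 8 × 422 = 3376
  Σ(formed) = 5115 kJ
ΔH = Σ(broken) − Σ(formed) = 4941 − 5115 = −174 kJ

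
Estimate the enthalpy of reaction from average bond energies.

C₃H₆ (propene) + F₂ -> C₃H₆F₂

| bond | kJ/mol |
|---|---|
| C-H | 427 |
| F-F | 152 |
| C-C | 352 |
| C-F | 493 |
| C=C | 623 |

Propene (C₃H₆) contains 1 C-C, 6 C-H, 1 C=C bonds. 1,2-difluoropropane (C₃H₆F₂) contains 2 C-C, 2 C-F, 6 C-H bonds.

Bonds broken (reactants):
  C-C: 1 × 352 = 352
  C-H: 6 × 427 = 2562
  C=C: 1 × 623 = 623
  F-F: 1 × 152 = 152
  Σ(broken) = 3689 kJ
Bonds formed (products):
  C-C: 2 × 352 = 704
  C-F: 2 × 493 = 986
  C-H: 6 × 427 = 2562
  Σ(formed) = 4252 kJ
ΔH = Σ(broken) − Σ(formed) = 3689 − 4252 = −563 kJ

ΔH ≈ −563 kJ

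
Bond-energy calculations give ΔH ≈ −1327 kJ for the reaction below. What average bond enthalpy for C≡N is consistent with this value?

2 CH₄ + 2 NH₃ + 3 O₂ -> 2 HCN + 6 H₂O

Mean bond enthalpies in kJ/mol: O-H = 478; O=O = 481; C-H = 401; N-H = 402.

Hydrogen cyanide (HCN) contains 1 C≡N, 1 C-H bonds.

D(C≡N) ≈ 926 kJ/mol

Let D be the C≡N bond energy.
Σ(broken) = 8×401 + 6×402 + 3×481 = 7063
Σ(formed) = 2×D + 2×401 + 12×478 = 6538 + 2D
ΔH = Σ(broken) − Σ(formed) = (7063) − (6538 + 2D) = +525 − 2D
Setting this equal to −1327 kJ gives 2D = 1852, so D = 926 kJ/mol.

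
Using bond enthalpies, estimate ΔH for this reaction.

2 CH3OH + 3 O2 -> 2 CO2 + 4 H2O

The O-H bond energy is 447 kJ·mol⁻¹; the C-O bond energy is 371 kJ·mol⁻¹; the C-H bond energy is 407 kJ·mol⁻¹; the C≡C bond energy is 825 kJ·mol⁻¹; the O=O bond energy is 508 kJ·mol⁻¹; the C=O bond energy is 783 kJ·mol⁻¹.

ΔH ≈ −1106 kJ

Bonds broken (reactants):
  C-H: 6 × 407 = 2442
  C-O: 2 × 371 = 742
  O-H: 2 × 447 = 894
  O=O: 3 × 508 = 1524
  Σ(broken) = 5602 kJ
Bonds formed (products):
  C=O: 4 × 783 = 3132
  O-H: 8 × 447 = 3576
  Σ(formed) = 6708 kJ
ΔH = Σ(broken) − Σ(formed) = 5602 − 6708 = −1106 kJ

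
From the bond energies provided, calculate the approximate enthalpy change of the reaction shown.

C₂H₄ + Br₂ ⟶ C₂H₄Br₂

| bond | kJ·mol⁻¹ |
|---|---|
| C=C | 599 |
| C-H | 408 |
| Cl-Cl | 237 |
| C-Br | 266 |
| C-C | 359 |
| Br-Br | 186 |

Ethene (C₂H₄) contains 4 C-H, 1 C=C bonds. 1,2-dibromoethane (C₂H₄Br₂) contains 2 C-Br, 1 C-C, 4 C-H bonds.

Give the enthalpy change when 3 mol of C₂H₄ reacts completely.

Bonds broken (reactants):
  Br-Br: 1 × 186 = 186
  C-H: 4 × 408 = 1632
  C=C: 1 × 599 = 599
  Σ(broken) = 2417 kJ
Bonds formed (products):
  C-Br: 2 × 266 = 532
  C-C: 1 × 359 = 359
  C-H: 4 × 408 = 1632
  Σ(formed) = 2523 kJ
ΔH = Σ(broken) − Σ(formed) = 2417 − 2523 = −106 kJ
For 3× the reaction as written: 3 × (−106) = −318 kJ

ΔH = −318 kJ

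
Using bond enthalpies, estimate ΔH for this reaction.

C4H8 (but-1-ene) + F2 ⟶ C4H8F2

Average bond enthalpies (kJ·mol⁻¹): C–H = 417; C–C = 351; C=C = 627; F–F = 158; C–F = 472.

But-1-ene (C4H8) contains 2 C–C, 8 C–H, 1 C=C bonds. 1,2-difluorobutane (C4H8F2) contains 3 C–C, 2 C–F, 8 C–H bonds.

Bonds broken (reactants):
  C–C: 2 × 351 = 702
  C–H: 8 × 417 = 3336
  C=C: 1 × 627 = 627
  F–F: 1 × 158 = 158
  Σ(broken) = 4823 kJ
Bonds formed (products):
  C–C: 3 × 351 = 1053
  C–F: 2 × 472 = 944
  C–H: 8 × 417 = 3336
  Σ(formed) = 5333 kJ
ΔH = Σ(broken) − Σ(formed) = 4823 − 5333 = −510 kJ

ΔH ≈ −510 kJ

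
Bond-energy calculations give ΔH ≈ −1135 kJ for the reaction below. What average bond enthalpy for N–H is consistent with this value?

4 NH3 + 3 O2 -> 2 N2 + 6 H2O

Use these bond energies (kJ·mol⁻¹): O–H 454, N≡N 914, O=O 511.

Let D be the N–H bond energy.
Σ(broken) = 12×D + 3×511 = 1533 + 12D
Σ(formed) = 2×914 + 12×454 = 7276
ΔH = Σ(broken) − Σ(formed) = (1533 + 12D) − (7276) = −5743 + 12D
Setting this equal to −1135 kJ gives 12D = 4608, so D = 384 kJ/mol.

D(N–H) ≈ 384 kJ/mol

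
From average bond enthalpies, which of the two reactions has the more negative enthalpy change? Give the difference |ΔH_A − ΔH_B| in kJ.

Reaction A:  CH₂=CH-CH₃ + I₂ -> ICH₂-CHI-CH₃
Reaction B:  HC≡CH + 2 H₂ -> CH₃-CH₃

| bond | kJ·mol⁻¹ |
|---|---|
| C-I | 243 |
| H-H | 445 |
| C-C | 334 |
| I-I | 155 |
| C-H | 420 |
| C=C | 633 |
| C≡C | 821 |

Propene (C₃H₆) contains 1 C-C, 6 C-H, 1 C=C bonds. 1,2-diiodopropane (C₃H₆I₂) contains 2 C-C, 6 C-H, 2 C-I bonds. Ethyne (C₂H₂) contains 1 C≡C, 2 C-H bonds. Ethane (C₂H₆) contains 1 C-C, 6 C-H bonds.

Reaction B, by 271 kJ

Reaction A:
  Bonds broken (reactants):
    C-C: 1 × 334 = 334
    C-H: 6 × 420 = 2520
    C=C: 1 × 633 = 633
    I-I: 1 × 155 = 155
    Σ(broken) = 3642 kJ
  Bonds formed (products):
    C-C: 2 × 334 = 668
    C-H: 6 × 420 = 2520
    C-I: 2 × 243 = 486
    Σ(formed) = 3674 kJ
  ΔH_A = 3642 − 3674 = −32 kJ
Reaction B:
  Bonds broken (reactants):
    C≡C: 1 × 821 = 821
    C-H: 2 × 420 = 840
    H-H: 2 × 445 = 890
    Σ(broken) = 2551 kJ
  Bonds formed (products):
    C-C: 1 × 334 = 334
    C-H: 6 × 420 = 2520
    Σ(formed) = 2854 kJ
  ΔH_B = 2551 − 2854 = −303 kJ
ΔH_A − ΔH_B = +271 kJ, so reaction B has the more negative ΔH; |ΔH_A − ΔH_B| = 271 kJ.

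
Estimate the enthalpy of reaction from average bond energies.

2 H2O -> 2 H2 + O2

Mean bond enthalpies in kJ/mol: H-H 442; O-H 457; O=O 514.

Bonds broken (reactants):
  O-H: 4 × 457 = 1828
  Σ(broken) = 1828 kJ
Bonds formed (products):
  H-H: 2 × 442 = 884
  O=O: 1 × 514 = 514
  Σ(formed) = 1398 kJ
ΔH = Σ(broken) − Σ(formed) = 1828 − 1398 = +430 kJ

ΔH ≈ +430 kJ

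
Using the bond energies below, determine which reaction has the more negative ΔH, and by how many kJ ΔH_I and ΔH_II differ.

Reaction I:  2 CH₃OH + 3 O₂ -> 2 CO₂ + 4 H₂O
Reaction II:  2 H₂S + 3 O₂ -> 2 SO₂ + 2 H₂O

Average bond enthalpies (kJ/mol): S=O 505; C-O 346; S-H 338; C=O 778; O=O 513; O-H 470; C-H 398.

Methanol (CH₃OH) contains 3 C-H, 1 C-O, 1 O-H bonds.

Reaction I, by 304 kJ

Reaction I:
  Bonds broken (reactants):
    C-H: 6 × 398 = 2388
    C-O: 2 × 346 = 692
    O-H: 2 × 470 = 940
    O=O: 3 × 513 = 1539
    Σ(broken) = 5559 kJ
  Bonds formed (products):
    C=O: 4 × 778 = 3112
    O-H: 8 × 470 = 3760
    Σ(formed) = 6872 kJ
  ΔH_I = 5559 − 6872 = −1313 kJ
Reaction II:
  Bonds broken (reactants):
    O=O: 3 × 513 = 1539
    S-H: 4 × 338 = 1352
    Σ(broken) = 2891 kJ
  Bonds formed (products):
    O-H: 4 × 470 = 1880
    S=O: 4 × 505 = 2020
    Σ(formed) = 3900 kJ
  ΔH_II = 2891 − 3900 = −1009 kJ
ΔH_I − ΔH_II = −304 kJ, so reaction I has the more negative ΔH; |ΔH_I − ΔH_II| = 304 kJ.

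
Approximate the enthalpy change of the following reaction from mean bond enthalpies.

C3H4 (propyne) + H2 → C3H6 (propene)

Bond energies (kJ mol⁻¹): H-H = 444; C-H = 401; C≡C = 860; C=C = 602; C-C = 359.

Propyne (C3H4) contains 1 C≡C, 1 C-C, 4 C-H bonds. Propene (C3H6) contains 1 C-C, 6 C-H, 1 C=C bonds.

Bonds broken (reactants):
  C≡C: 1 × 860 = 860
  C-C: 1 × 359 = 359
  C-H: 4 × 401 = 1604
  H-H: 1 × 444 = 444
  Σ(broken) = 3267 kJ
Bonds formed (products):
  C-C: 1 × 359 = 359
  C-H: 6 × 401 = 2406
  C=C: 1 × 602 = 602
  Σ(formed) = 3367 kJ
ΔH = Σ(broken) − Σ(formed) = 3267 − 3367 = −100 kJ

ΔH ≈ −100 kJ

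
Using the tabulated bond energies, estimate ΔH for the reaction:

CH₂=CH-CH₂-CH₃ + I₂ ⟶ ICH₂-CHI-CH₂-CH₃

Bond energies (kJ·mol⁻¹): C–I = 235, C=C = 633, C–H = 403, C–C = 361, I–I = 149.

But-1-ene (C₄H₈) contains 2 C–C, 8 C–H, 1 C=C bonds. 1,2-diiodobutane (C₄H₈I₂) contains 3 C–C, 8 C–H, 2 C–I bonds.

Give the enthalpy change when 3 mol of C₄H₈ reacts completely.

Bonds broken (reactants):
  C–C: 2 × 361 = 722
  C–H: 8 × 403 = 3224
  C=C: 1 × 633 = 633
  I–I: 1 × 149 = 149
  Σ(broken) = 4728 kJ
Bonds formed (products):
  C–C: 3 × 361 = 1083
  C–H: 8 × 403 = 3224
  C–I: 2 × 235 = 470
  Σ(formed) = 4777 kJ
ΔH = Σ(broken) − Σ(formed) = 4728 − 4777 = −49 kJ
For 3× the reaction as written: 3 × (−49) = −147 kJ

ΔH = −147 kJ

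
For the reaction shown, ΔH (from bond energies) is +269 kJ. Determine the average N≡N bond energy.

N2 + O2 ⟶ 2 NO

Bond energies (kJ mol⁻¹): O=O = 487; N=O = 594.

Let D be the N≡N bond energy.
Σ(broken) = 1×D + 1×487 = 487 + D
Σ(formed) = 2×594 = 1188
ΔH = Σ(broken) − Σ(formed) = (487 + D) − (1188) = −701 + D
Setting this equal to +269 kJ gives D = 970 kJ/mol.

D(N≡N) ≈ 970 kJ/mol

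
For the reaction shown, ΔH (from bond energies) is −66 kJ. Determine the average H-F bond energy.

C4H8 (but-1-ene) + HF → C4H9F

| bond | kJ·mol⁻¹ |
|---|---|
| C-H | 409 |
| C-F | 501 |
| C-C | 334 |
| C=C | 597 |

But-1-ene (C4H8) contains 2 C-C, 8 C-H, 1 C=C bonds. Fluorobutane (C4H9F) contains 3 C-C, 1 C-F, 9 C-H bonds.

Let D be the H-F bond energy.
Σ(broken) = 2×334 + 8×409 + 1×597 + 1×D = 4537 + D
Σ(formed) = 3×334 + 1×501 + 9×409 = 5184
ΔH = Σ(broken) − Σ(formed) = (4537 + D) − (5184) = −647 + D
Setting this equal to −66 kJ gives D = 581 kJ/mol.

D(H-F) ≈ 581 kJ/mol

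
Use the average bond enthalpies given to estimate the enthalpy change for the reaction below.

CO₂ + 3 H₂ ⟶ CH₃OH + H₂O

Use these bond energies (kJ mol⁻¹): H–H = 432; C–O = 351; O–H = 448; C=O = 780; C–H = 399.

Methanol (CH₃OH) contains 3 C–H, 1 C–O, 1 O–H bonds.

ΔH ≈ −36 kJ

Bonds broken (reactants):
  C=O: 2 × 780 = 1560
  H–H: 3 × 432 = 1296
  Σ(broken) = 2856 kJ
Bonds formed (products):
  C–H: 3 × 399 = 1197
  C–O: 1 × 351 = 351
  O–H: 3 × 448 = 1344
  Σ(formed) = 2892 kJ
ΔH = Σ(broken) − Σ(formed) = 2856 − 2892 = −36 kJ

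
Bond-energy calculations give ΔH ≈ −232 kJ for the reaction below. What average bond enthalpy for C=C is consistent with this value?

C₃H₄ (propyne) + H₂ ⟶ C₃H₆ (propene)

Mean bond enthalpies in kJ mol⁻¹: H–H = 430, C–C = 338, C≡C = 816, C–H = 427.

D(C=C) ≈ 624 kJ/mol

Let D be the C=C bond energy.
Σ(broken) = 1×816 + 1×338 + 4×427 + 1×430 = 3292
Σ(formed) = 1×338 + 6×427 + 1×D = 2900 + D
ΔH = Σ(broken) − Σ(formed) = (3292) − (2900 + D) = +392 − D
Setting this equal to −232 kJ gives D = 624 kJ/mol.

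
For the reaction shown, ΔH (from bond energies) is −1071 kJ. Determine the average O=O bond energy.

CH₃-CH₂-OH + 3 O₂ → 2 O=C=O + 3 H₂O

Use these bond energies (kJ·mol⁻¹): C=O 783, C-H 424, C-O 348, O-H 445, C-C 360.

D(O=O) ≈ 486 kJ/mol

Let D be the O=O bond energy.
Σ(broken) = 1×360 + 5×424 + 1×348 + 1×445 + 3×D = 3273 + 3D
Σ(formed) = 4×783 + 6×445 = 5802
ΔH = Σ(broken) − Σ(formed) = (3273 + 3D) − (5802) = −2529 + 3D
Setting this equal to −1071 kJ gives 3D = 1458, so D = 486 kJ/mol.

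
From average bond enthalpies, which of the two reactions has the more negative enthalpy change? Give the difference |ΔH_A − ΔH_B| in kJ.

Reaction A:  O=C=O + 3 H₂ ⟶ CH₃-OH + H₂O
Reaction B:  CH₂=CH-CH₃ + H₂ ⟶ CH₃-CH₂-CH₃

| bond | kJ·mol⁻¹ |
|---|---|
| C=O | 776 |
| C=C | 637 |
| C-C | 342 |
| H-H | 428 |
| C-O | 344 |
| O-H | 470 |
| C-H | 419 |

Reaction A, by 60 kJ

Reaction A:
  Bonds broken (reactants):
    C=O: 2 × 776 = 1552
    H-H: 3 × 428 = 1284
    Σ(broken) = 2836 kJ
  Bonds formed (products):
    C-H: 3 × 419 = 1257
    C-O: 1 × 344 = 344
    O-H: 3 × 470 = 1410
    Σ(formed) = 3011 kJ
  ΔH_A = 2836 − 3011 = −175 kJ
Reaction B:
  Bonds broken (reactants):
    C-C: 1 × 342 = 342
    C-H: 6 × 419 = 2514
    C=C: 1 × 637 = 637
    H-H: 1 × 428 = 428
    Σ(broken) = 3921 kJ
  Bonds formed (products):
    C-C: 2 × 342 = 684
    C-H: 8 × 419 = 3352
    Σ(formed) = 4036 kJ
  ΔH_B = 3921 − 4036 = −115 kJ
ΔH_A − ΔH_B = −60 kJ, so reaction A has the more negative ΔH; |ΔH_A − ΔH_B| = 60 kJ.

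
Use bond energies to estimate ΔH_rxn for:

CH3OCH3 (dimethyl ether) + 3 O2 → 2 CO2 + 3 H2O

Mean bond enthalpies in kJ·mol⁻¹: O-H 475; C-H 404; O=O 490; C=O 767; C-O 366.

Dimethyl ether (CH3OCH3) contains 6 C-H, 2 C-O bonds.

Bonds broken (reactants):
  C-H: 6 × 404 = 2424
  C-O: 2 × 366 = 732
  O=O: 3 × 490 = 1470
  Σ(broken) = 4626 kJ
Bonds formed (products):
  C=O: 4 × 767 = 3068
  O-H: 6 × 475 = 2850
  Σ(formed) = 5918 kJ
ΔH = Σ(broken) − Σ(formed) = 4626 − 5918 = −1292 kJ

ΔH ≈ −1292 kJ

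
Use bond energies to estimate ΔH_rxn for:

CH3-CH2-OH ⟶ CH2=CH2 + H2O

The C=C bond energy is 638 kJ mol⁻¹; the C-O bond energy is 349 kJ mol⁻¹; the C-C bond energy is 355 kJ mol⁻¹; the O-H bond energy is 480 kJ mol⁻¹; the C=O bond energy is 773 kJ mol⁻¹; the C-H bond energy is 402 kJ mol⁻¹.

Bonds broken (reactants):
  C-C: 1 × 355 = 355
  C-H: 5 × 402 = 2010
  C-O: 1 × 349 = 349
  O-H: 1 × 480 = 480
  Σ(broken) = 3194 kJ
Bonds formed (products):
  C-H: 4 × 402 = 1608
  C=C: 1 × 638 = 638
  O-H: 2 × 480 = 960
  Σ(formed) = 3206 kJ
ΔH = Σ(broken) − Σ(formed) = 3194 − 3206 = −12 kJ

ΔH ≈ −12 kJ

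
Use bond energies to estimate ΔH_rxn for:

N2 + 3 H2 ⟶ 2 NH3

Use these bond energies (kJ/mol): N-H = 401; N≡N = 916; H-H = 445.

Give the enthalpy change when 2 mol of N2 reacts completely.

ΔH = −310 kJ

Bonds broken (reactants):
  H-H: 3 × 445 = 1335
  N≡N: 1 × 916 = 916
  Σ(broken) = 2251 kJ
Bonds formed (products):
  N-H: 6 × 401 = 2406
  Σ(formed) = 2406 kJ
ΔH = Σ(broken) − Σ(formed) = 2251 − 2406 = −155 kJ
For 2× the reaction as written: 2 × (−155) = −310 kJ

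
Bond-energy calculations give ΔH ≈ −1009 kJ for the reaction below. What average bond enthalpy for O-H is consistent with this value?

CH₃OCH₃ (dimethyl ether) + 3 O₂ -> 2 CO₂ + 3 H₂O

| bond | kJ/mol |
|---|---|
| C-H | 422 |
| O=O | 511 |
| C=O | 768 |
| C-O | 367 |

D(O-H) ≈ 456 kJ/mol

Let D be the O-H bond energy.
Σ(broken) = 6×422 + 2×367 + 3×511 = 4799
Σ(formed) = 4×768 + 6×D = 3072 + 6D
ΔH = Σ(broken) − Σ(formed) = (4799) − (3072 + 6D) = +1727 − 6D
Setting this equal to −1009 kJ gives 6D = 2736, so D = 456 kJ/mol.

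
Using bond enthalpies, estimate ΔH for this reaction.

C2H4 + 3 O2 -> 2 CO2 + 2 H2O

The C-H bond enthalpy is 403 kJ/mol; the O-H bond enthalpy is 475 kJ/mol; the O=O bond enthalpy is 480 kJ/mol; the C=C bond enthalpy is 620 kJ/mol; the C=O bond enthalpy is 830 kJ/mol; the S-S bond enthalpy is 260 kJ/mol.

Bonds broken (reactants):
  C-H: 4 × 403 = 1612
  C=C: 1 × 620 = 620
  O=O: 3 × 480 = 1440
  Σ(broken) = 3672 kJ
Bonds formed (products):
  C=O: 4 × 830 = 3320
  O-H: 4 × 475 = 1900
  Σ(formed) = 5220 kJ
ΔH = Σ(broken) − Σ(formed) = 3672 − 5220 = −1548 kJ

ΔH ≈ −1548 kJ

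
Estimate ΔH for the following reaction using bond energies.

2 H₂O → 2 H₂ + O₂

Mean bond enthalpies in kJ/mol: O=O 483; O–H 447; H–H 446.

Bonds broken (reactants):
  O–H: 4 × 447 = 1788
  Σ(broken) = 1788 kJ
Bonds formed (products):
  H–H: 2 × 446 = 892
  O=O: 1 × 483 = 483
  Σ(formed) = 1375 kJ
ΔH = Σ(broken) − Σ(formed) = 1788 − 1375 = +413 kJ

ΔH ≈ +413 kJ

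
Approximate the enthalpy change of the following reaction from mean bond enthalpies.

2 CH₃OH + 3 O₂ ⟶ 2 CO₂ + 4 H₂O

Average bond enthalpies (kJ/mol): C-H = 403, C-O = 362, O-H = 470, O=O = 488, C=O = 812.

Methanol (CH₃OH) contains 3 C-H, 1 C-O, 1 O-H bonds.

Bonds broken (reactants):
  C-H: 6 × 403 = 2418
  C-O: 2 × 362 = 724
  O-H: 2 × 470 = 940
  O=O: 3 × 488 = 1464
  Σ(broken) = 5546 kJ
Bonds formed (products):
  C=O: 4 × 812 = 3248
  O-H: 8 × 470 = 3760
  Σ(formed) = 7008 kJ
ΔH = Σ(broken) − Σ(formed) = 5546 − 7008 = −1462 kJ

ΔH ≈ −1462 kJ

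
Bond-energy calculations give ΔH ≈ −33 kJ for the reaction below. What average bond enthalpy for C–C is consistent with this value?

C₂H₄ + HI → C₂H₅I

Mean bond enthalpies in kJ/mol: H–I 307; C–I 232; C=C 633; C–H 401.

D(C–C) ≈ 340 kJ/mol

Let D be the C–C bond energy.
Σ(broken) = 4×401 + 1×633 + 1×307 = 2544
Σ(formed) = 1×D + 5×401 + 1×232 = 2237 + D
ΔH = Σ(broken) − Σ(formed) = (2544) − (2237 + D) = +307 − D
Setting this equal to −33 kJ gives D = 340 kJ/mol.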